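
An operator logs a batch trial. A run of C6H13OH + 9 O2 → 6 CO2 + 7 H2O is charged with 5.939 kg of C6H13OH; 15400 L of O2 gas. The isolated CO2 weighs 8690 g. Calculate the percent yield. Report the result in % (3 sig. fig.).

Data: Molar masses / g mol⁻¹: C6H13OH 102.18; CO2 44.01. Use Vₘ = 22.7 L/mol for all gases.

n(C6H13OH) = 5.939×1000 / 102.18 = 58.12 mol
n(O2) = 15400 / 22.7 = 678.4 mol
n/ν for C6H13OH = 58.12/1 = 58.12
n/ν for O2 = 678.4/9 = 75.38
Smallest n/ν is C6H13OH → limiting reagent.
theoretical n(CO2) = (6/1) × 58.12 = 348.7 mol → 15350 g
% yield = 8690 / 15350 × 100 = 56.61 %

56.6 %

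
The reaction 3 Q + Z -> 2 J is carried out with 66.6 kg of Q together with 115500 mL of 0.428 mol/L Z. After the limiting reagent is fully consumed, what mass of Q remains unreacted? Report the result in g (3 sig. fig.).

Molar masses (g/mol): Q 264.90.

27300 g

n(Q) = 66.60×1000 / 264.90 = 251.4 mol
n(Z) = 0.428 × 115500/1000 = 49.43 mol
n/ν for Q = 251.4/3 = 83.80
n/ν for Z = 49.43/1 = 49.43
Smallest n/ν is Z → limiting reagent.
Q consumed = (3/1) × 49.43 = 148.3 mol
Q remaining = 251.4 − 148.3 = 103.1 mol
mass = 103.1 × 264.90 = 27310 g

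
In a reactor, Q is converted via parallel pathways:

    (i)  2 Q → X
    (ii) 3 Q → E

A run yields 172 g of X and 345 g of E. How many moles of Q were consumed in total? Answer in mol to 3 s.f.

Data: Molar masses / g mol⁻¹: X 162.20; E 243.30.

6.37 mol

n(X) = 172 / 162.20 = 1.060 mol
n(E) = 345 / 243.30 = 1.418 mol
n(Q) via (i) = (2/1)×1.060 = 2.120 mol
n(Q) via (ii) = (3/1)×1.418 = 4.254 mol
total n(Q) = 2.120 + 4.254 = 6.374 mol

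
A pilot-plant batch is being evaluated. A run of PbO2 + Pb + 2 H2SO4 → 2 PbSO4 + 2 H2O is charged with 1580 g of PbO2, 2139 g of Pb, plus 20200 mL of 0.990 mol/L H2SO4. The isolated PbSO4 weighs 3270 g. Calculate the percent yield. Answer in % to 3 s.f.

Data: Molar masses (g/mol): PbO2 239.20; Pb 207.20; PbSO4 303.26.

n(PbO2) = 1580 / 239.20 = 6.605 mol
n(Pb) = 2139 / 207.20 = 10.32 mol
n(H2SO4) = 0.990 × 20200/1000 = 20.00 mol
n/ν for PbO2 = 6.605/1 = 6.605
n/ν for Pb = 10.32/1 = 10.32
n/ν for H2SO4 = 20.00/2 = 10.00
Smallest n/ν is PbO2 → limiting reagent.
theoretical n(PbSO4) = (2/1) × 6.605 = 13.21 mol → 4006 g
% yield = 3270 / 4006 × 100 = 81.63 %

81.6 %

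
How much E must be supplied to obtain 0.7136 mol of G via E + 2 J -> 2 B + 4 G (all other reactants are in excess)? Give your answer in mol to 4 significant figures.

0.1784 mol

n(G) = 0.7136 mol
n(E) = (1/4) × 0.7136 = 0.1784 mol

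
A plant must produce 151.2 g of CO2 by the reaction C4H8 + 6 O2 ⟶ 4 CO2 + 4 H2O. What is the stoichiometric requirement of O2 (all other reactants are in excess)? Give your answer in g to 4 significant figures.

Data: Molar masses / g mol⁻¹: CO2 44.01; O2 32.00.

164.9 g

n(CO2) = 151.2 / 44.01 = 3.436 mol
n(O2) = (6/4) × 3.436 = 5.154 mol
mass = 5.154 × 32.00 = 164.9 g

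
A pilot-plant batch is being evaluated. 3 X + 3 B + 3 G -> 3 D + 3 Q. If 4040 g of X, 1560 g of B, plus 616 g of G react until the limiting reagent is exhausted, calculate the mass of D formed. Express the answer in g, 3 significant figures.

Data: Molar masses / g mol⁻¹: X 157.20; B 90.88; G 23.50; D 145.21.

n(X) = 4040 / 157.20 = 25.70 mol
n(B) = 1560 / 90.88 = 17.17 mol
n(G) = 616.0 / 23.50 = 26.21 mol
n/ν → X: 8.567, B: 5.723, G: 8.737; B is limiting.
n(D) = (3/3) × 17.17 = 17.17 mol
mass = 17.17 × 145.21 = 2493 g

2490 g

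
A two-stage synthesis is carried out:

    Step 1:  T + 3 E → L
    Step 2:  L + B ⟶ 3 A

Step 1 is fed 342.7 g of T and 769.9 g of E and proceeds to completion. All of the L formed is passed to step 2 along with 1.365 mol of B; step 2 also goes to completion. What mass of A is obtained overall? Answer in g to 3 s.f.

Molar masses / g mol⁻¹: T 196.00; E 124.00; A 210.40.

Step 1:
n(T) = 342.7 / 196.00 = 1.748 mol
n(E) = 769.9 / 124.00 = 6.209 mol
n/ν → T: 1.748, E: 2.070; T is limiting.
n(L) produced = (1/1) × 1.748 = 1.748 mol
Step 2:
n(L) available = 1.748 mol
n(B) = 1.365 mol
n/ν → L: 1.748, B: 1.365; B is limiting.
n(A) = (3/1) × 1.365 = 4.095 mol
mass = 4.095 × 210.40 = 861.6 g

862 g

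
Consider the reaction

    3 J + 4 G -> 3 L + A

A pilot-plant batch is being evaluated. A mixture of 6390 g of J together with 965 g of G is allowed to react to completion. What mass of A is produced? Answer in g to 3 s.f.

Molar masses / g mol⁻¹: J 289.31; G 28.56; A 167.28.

1230 g

n(J) = 6390 / 289.31 = 22.09 mol
n(G) = 965.0 / 28.56 = 33.79 mol
n/ν → J: 7.363, G: 8.448; J is limiting.
n(A) = (1/3) × 22.09 = 7.363 mol
mass = 7.363 × 167.28 = 1232 g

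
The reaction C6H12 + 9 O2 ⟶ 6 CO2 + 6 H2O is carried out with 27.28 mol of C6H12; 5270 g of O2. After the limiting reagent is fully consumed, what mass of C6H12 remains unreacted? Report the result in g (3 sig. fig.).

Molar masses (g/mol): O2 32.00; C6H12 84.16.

756 g

n(C6H12) = 27.28 mol
n(O2) = 5270 / 32.00 = 164.7 mol
n/ν for C6H12 = 27.28/1 = 27.28
n/ν for O2 = 164.7/9 = 18.30
Smallest n/ν is O2 → limiting reagent.
C6H12 consumed = (1/9) × 164.7 = 18.30 mol
C6H12 remaining = 27.28 − 18.30 = 8.980 mol
mass = 8.980 × 84.16 = 755.8 g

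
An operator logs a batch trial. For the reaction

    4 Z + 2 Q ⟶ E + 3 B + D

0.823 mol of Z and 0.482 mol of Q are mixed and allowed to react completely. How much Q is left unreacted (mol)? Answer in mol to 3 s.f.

n(Z) = 0.8230 mol
n(Q) = 0.4820 mol
n/ν for Z = 0.8230/4 = 0.2058
n/ν for Q = 0.4820/2 = 0.2410
Smallest n/ν is Z → limiting reagent.
Q consumed = (2/4) × 0.8230 = 0.4115 mol
Q remaining = 0.4820 − 0.4115 = 0.07050 mol

0.0705 mol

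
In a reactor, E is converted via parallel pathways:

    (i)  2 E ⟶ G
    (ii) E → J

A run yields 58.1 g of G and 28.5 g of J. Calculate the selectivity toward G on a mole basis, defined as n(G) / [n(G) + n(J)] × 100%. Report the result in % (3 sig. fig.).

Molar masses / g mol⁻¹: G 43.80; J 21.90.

50.5 %

n(G) = 58.1 / 43.80 = 1.326 mol
n(J) = 28.5 / 21.90 = 1.301 mol
selectivity = 1.326/(1.326+1.301) × 100 = 50.48 %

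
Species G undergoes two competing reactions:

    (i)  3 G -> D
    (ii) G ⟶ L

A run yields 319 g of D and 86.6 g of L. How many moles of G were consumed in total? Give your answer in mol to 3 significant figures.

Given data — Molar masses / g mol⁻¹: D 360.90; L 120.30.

3.37 mol

n(D) = 319 / 360.90 = 0.8839 mol
n(L) = 86.6 / 120.30 = 0.7199 mol
n(G) via (i) = (3/1)×0.8839 = 2.652 mol
n(G) via (ii) = (1/1)×0.7199 = 0.7199 mol
total n(G) = 2.652 + 0.7199 = 3.372 mol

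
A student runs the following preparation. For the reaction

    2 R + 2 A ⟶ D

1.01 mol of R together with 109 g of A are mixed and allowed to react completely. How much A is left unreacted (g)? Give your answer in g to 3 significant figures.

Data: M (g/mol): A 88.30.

n(R) = 1.010 mol
n(A) = 109.0 / 88.30 = 1.234 mol
n/ν for R = 1.010/2 = 0.5050
n/ν for A = 1.234/2 = 0.6170
Smallest n/ν is R → limiting reagent.
A consumed = (2/2) × 1.010 = 1.010 mol
A remaining = 1.234 − 1.010 = 0.2240 mol
mass = 0.2240 × 88.30 = 19.78 g

19.8 g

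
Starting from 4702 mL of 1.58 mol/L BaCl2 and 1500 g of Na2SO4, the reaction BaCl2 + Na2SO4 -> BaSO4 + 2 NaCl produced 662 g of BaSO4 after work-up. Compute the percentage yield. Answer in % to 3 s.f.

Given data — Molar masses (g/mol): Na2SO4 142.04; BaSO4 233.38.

n(BaCl2) = 1.58 × 4702/1000 = 7.429 mol
n(Na2SO4) = 1500 / 142.04 = 10.56 mol
n/ν for BaCl2 = 7.429/1 = 7.429
n/ν for Na2SO4 = 10.56/1 = 10.56
Smallest n/ν is BaCl2 → limiting reagent.
theoretical n(BaSO4) = (1/1) × 7.429 = 7.429 mol → 1734 g
% yield = 662 / 1734 × 100 = 38.18 %

38.2 %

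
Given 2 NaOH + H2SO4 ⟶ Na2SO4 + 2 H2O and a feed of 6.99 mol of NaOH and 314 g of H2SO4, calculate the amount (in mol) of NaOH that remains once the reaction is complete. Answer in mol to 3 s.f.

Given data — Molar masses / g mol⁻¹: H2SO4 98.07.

n(NaOH) = 6.990 mol
n(H2SO4) = 314.0 / 98.07 = 3.202 mol
n/ν for NaOH = 6.990/2 = 3.495
n/ν for H2SO4 = 3.202/1 = 3.202
Smallest n/ν is H2SO4 → limiting reagent.
NaOH consumed = (2/1) × 3.202 = 6.404 mol
NaOH remaining = 6.990 − 6.404 = 0.5860 mol

0.586 mol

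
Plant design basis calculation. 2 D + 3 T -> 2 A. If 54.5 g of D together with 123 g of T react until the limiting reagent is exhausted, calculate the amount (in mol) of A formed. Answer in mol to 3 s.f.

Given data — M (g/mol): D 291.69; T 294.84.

0.187 mol

n(D) = 54.50 / 291.69 = 0.1868 mol
n(T) = 123.0 / 294.84 = 0.4172 mol
n/ν → D: 0.09340, T: 0.1391; D is limiting.
n(A) = (2/2) × 0.1868 = 0.1868 mol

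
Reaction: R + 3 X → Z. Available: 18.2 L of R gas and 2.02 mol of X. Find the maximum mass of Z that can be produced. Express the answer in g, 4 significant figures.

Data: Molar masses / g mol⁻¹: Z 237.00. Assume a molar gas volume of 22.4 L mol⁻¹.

n(R) = 18.20 / 22.4 = 0.8125 mol
n(X) = 2.020 mol
n/ν for R = 0.8125/1 = 0.8125
n/ν for X = 2.020/3 = 0.6733
Smallest n/ν is X → limiting reagent.
n(Z) = (1/3) × 2.020 = 0.6733 mol
mass = 0.6733 × 237.00 = 159.6 g

159.6 g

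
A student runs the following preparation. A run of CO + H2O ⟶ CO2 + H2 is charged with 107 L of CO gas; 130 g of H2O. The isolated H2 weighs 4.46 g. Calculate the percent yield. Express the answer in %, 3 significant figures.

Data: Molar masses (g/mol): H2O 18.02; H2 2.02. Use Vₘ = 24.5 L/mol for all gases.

50.6 %

n(CO) = 107.0 / 24.5 = 4.367 mol
n(H2O) = 130.0 / 18.02 = 7.214 mol
n/ν for CO = 4.367/1 = 4.367
n/ν for H2O = 7.214/1 = 7.214
Smallest n/ν is CO → limiting reagent.
theoretical n(H2) = (1/1) × 4.367 = 4.367 mol → 8.821 g
% yield = 4.46 / 8.821 × 100 = 50.56 %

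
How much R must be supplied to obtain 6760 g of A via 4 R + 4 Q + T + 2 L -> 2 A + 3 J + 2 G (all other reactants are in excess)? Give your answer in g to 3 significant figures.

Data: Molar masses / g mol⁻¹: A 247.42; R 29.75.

1630 g

n(A) = 6760 / 247.42 = 27.32 mol
n(R) = (4/2) × 27.32 = 54.64 mol
mass = 54.64 × 29.75 = 1626 g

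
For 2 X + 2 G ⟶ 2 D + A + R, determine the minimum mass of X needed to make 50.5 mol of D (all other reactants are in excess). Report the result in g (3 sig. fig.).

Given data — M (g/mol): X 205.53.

10400 g

n(D) = 50.50 mol
n(X) = (2/2) × 50.50 = 50.50 mol
mass = 50.50 × 205.53 = 10380 g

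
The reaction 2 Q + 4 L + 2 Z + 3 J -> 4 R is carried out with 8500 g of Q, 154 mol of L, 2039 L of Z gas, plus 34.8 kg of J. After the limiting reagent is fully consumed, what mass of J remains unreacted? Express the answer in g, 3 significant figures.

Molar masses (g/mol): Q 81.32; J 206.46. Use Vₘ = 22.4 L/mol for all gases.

11000 g

n(Q) = 8500 / 81.32 = 104.5 mol
n(L) = 154.0 mol
n(Z) = 2039 / 22.4 = 91.03 mol
n(J) = 34.80×1000 / 206.46 = 168.6 mol
n/ν → Q: 52.25, L: 38.50, Z: 45.52, J: 56.20; L is limiting.
J consumed = (3/4) × 154.0 = 115.5 mol
J remaining = 168.6 − 115.5 = 53.10 mol
mass = 53.10 × 206.46 = 10960 g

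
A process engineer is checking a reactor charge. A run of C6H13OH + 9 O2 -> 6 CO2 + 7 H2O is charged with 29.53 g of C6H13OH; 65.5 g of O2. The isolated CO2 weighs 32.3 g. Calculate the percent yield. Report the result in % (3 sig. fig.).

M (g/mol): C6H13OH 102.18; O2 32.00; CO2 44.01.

53.8 %

n(C6H13OH) = 29.53 / 102.18 = 0.2890 mol
n(O2) = 65.50 / 32.00 = 2.047 mol
n/ν for C6H13OH = 0.2890/1 = 0.2890
n/ν for O2 = 2.047/9 = 0.2274
Smallest n/ν is O2 → limiting reagent.
theoretical n(CO2) = (6/9) × 2.047 = 1.365 mol → 60.07 g
% yield = 32.3 / 60.07 × 100 = 53.77 %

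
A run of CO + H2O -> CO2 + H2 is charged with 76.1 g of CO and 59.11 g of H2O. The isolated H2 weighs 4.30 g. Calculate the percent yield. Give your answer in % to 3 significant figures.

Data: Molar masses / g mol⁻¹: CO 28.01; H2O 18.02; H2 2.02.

78.4 %

n(CO) = 76.10 / 28.01 = 2.717 mol
n(H2O) = 59.11 / 18.02 = 3.280 mol
n/ν for CO = 2.717/1 = 2.717
n/ν for H2O = 3.280/1 = 3.280
Smallest n/ν is CO → limiting reagent.
theoretical n(H2) = (1/1) × 2.717 = 2.717 mol → 5.488 g
% yield = 4.30 / 5.488 × 100 = 78.35 %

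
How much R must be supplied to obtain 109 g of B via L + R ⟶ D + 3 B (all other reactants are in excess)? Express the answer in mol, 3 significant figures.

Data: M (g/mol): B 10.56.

3.44 mol

n(B) = 109 / 10.56 = 10.32 mol
n(R) = (1/3) × 10.32 = 3.440 mol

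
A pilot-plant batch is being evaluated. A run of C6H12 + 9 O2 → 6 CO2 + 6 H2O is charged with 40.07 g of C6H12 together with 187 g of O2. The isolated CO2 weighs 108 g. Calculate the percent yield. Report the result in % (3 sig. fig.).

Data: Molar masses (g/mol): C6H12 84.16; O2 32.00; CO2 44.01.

n(C6H12) = 40.07 / 84.16 = 0.4761 mol
n(O2) = 187.0 / 32.00 = 5.844 mol
n/ν → C6H12: 0.4761, O2: 0.6493; C6H12 is limiting.
theoretical n(CO2) = (6/1) × 0.4761 = 2.857 mol → 125.7 g
% yield = 108 / 125.7 × 100 = 85.92 %

85.9 %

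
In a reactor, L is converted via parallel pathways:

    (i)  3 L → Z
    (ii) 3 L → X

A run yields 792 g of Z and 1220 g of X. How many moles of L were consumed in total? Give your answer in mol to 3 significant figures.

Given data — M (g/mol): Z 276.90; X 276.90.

n(Z) = 792 / 276.90 = 2.860 mol
n(X) = 1220 / 276.90 = 4.406 mol
n(L) via (i) = (3/1)×2.860 = 8.580 mol
n(L) via (ii) = (3/1)×4.406 = 13.22 mol
total n(L) = 8.580 + 13.22 = 21.80 mol

21.8 mol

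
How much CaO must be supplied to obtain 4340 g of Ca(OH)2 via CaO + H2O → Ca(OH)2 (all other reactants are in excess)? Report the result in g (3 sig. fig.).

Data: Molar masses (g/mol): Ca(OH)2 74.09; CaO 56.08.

3290 g

n(Ca(OH)2) = 4340 / 74.09 = 58.58 mol
n(CaO) = (1/1) × 58.58 = 58.58 mol
mass = 58.58 × 56.08 = 3285 g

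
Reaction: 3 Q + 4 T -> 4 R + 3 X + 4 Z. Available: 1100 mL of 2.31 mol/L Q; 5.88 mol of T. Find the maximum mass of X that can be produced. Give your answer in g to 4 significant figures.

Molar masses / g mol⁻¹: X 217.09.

551.6 g

n(Q) = 2.31 × 1100/1000 = 2.541 mol
n(T) = 5.880 mol
n/ν for Q = 2.541/3 = 0.8470
n/ν for T = 5.880/4 = 1.470
Smallest n/ν is Q → limiting reagent.
n(X) = (3/3) × 2.541 = 2.541 mol
mass = 2.541 × 217.09 = 551.6 g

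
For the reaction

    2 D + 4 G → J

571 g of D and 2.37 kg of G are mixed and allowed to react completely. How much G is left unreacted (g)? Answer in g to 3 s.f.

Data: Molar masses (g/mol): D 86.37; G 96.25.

1100 g

n(D) = 571.0 / 86.37 = 6.611 mol
n(G) = 2.370×1000 / 96.25 = 24.62 mol
n/ν for D = 6.611/2 = 3.306
n/ν for G = 24.62/4 = 6.155
Smallest n/ν is D → limiting reagent.
G consumed = (4/2) × 6.611 = 13.22 mol
G remaining = 24.62 − 13.22 = 11.40 mol
mass = 11.40 × 96.25 = 1097 g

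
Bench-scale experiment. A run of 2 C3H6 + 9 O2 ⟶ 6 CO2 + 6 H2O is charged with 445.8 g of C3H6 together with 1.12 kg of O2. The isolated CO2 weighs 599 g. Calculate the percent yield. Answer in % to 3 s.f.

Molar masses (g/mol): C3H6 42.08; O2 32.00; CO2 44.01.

n(C3H6) = 445.8 / 42.08 = 10.59 mol
n(O2) = 1.120×1000 / 32.00 = 35.00 mol
n/ν for C3H6 = 10.59/2 = 5.295
n/ν for O2 = 35.00/9 = 3.889
Smallest n/ν is O2 → limiting reagent.
theoretical n(CO2) = (6/9) × 35.00 = 23.33 mol → 1027 g
% yield = 599 / 1027 × 100 = 58.33 %

58.3 %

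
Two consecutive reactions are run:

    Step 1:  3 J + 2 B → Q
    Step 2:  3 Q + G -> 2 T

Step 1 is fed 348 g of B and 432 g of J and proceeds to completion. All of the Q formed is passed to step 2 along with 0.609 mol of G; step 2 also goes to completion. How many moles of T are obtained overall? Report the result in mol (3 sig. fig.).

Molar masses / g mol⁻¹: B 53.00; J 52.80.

1.22 mol

Step 1:
n(B) = 348.0 / 53.00 = 6.566 mol
n(J) = 432.0 / 52.80 = 8.182 mol
n/ν for B = 6.566/2 = 3.283
n/ν for J = 8.182/3 = 2.727
Smallest n/ν is J → limiting reagent.
n(Q) produced = (1/3) × 8.182 = 2.727 mol
Step 2:
n(Q) available = 2.727 mol
n(G) = 0.6090 mol
n/ν for Q = 2.727/3 = 0.9090
n/ν for G = 0.6090/1 = 0.6090
Smallest n/ν is G → limiting reagent.
n(T) = (2/1) × 0.6090 = 1.218 mol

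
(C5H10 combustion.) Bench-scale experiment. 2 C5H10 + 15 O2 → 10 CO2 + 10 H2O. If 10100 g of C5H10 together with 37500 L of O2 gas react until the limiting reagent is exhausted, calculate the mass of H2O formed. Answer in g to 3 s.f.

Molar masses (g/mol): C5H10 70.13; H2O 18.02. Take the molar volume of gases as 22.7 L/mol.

13000 g

n(C5H10) = 10100 / 70.13 = 144.0 mol
n(O2) = 37500 / 22.7 = 1652 mol
n/ν → C5H10: 72.00, O2: 110.1; C5H10 is limiting.
n(H2O) = (10/2) × 144.0 = 720.0 mol
mass = 720.0 × 18.02 = 12970 g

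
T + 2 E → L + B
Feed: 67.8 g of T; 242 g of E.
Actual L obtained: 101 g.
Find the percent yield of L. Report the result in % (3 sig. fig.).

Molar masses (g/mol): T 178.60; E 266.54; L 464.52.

57.3 %

n(T) = 67.80 / 178.60 = 0.3796 mol
n(E) = 242.0 / 266.54 = 0.9079 mol
n/ν → T: 0.3796, E: 0.4540; T is limiting.
theoretical n(L) = (1/1) × 0.3796 = 0.3796 mol → 176.3 g
% yield = 101 / 176.3 × 100 = 57.29 %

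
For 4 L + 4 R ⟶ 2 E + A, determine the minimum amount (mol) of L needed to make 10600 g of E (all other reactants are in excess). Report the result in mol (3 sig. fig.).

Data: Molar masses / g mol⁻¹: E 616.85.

34.4 mol

n(E) = 10600 / 616.85 = 17.18 mol
n(L) = (4/2) × 17.18 = 34.36 mol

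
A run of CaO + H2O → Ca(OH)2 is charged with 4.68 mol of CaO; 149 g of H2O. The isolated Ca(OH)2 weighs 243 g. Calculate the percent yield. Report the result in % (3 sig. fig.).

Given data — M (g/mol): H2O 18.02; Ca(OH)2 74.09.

n(CaO) = 4.680 mol
n(H2O) = 149.0 / 18.02 = 8.269 mol
n/ν → CaO: 4.680, H2O: 8.269; CaO is limiting.
theoretical n(Ca(OH)2) = (1/1) × 4.680 = 4.680 mol → 346.7 g
% yield = 243 / 346.7 × 100 = 70.09 %

70.1 %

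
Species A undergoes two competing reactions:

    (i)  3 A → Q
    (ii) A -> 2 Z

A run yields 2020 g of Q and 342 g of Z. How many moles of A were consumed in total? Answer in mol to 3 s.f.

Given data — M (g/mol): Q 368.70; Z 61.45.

n(Q) = 2020 / 368.70 = 5.479 mol
n(Z) = 342 / 61.45 = 5.566 mol
n(A) via (i) = (3/1)×5.479 = 16.44 mol
n(A) via (ii) = (1/2)×5.566 = 2.783 mol
total n(A) = 16.44 + 2.783 = 19.22 mol

19.2 mol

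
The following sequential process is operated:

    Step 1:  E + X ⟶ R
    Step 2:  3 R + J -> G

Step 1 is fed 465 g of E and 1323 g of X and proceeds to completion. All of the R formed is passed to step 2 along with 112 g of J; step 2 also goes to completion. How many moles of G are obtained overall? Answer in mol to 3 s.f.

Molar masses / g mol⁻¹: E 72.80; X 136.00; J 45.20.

Step 1:
n(E) = 465.0 / 72.80 = 6.387 mol
n(X) = 1323 / 136.00 = 9.728 mol
n/ν for E = 6.387/1 = 6.387
n/ν for X = 9.728/1 = 9.728
Smallest n/ν is E → limiting reagent.
n(R) produced = (1/1) × 6.387 = 6.387 mol
Step 2:
n(R) available = 6.387 mol
n(J) = 112.0 / 45.20 = 2.478 mol
n/ν for R = 6.387/3 = 2.129
n/ν for J = 2.478/1 = 2.478
Smallest n/ν is R → limiting reagent.
n(G) = (1/3) × 6.387 = 2.129 mol

2.13 mol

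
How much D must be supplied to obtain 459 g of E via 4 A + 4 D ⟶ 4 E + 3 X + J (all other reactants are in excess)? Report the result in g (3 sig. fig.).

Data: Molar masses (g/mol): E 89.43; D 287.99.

1480 g

n(E) = 459 / 89.43 = 5.133 mol
n(D) = (4/4) × 5.133 = 5.133 mol
mass = 5.133 × 287.99 = 1478 g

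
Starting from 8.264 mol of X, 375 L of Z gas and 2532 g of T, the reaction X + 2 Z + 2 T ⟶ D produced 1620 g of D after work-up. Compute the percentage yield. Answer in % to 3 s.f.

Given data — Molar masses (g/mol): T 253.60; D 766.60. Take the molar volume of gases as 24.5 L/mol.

42.3 %

n(X) = 8.264 mol
n(Z) = 375.0 / 24.5 = 15.31 mol
n(T) = 2532 / 253.60 = 9.984 mol
n/ν → X: 8.264, Z: 7.655, T: 4.992; T is limiting.
theoretical n(D) = (1/2) × 9.984 = 4.992 mol → 3827 g
% yield = 1620 / 3827 × 100 = 42.33 %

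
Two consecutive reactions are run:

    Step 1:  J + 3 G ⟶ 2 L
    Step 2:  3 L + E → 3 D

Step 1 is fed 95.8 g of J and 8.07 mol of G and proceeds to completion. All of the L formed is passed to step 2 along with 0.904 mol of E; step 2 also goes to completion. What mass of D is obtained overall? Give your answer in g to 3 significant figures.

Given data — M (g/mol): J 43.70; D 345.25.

936 g

Step 1:
n(J) = 95.80 / 43.70 = 2.192 mol
n(G) = 8.070 mol
n/ν → J: 2.192, G: 2.690; J is limiting.
n(L) produced = (2/1) × 2.192 = 4.384 mol
Step 2:
n(L) available = 4.384 mol
n(E) = 0.9040 mol
n/ν → L: 1.461, E: 0.9040; E is limiting.
n(D) = (3/1) × 0.9040 = 2.712 mol
mass = 2.712 × 345.25 = 936.3 g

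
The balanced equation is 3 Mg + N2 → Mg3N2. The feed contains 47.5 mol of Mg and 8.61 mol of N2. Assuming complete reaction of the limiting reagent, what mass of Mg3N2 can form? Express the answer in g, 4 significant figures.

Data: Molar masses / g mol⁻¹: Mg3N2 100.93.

n(Mg) = 47.50 mol
n(N2) = 8.610 mol
n/ν for Mg = 47.50/3 = 15.83
n/ν for N2 = 8.610/1 = 8.610
Smallest n/ν is N2 → limiting reagent.
n(Mg3N2) = (1/1) × 8.610 = 8.610 mol
mass = 8.610 × 100.93 = 869.0 g

869.0 g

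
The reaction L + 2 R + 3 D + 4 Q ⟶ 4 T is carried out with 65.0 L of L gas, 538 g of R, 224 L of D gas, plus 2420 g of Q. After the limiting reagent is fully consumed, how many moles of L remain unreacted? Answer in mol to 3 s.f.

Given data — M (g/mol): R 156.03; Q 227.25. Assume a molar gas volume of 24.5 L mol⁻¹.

0.929 mol

n(L) = 65.00 / 24.5 = 2.653 mol
n(R) = 538.0 / 156.03 = 3.448 mol
n(D) = 224.0 / 24.5 = 9.143 mol
n(Q) = 2420 / 227.25 = 10.65 mol
n/ν for L = 2.653/1 = 2.653
n/ν for R = 3.448/2 = 1.724
n/ν for D = 9.143/3 = 3.048
n/ν for Q = 10.65/4 = 2.663
Smallest n/ν is R → limiting reagent.
L consumed = (1/2) × 3.448 = 1.724 mol
L remaining = 2.653 − 1.724 = 0.9290 mol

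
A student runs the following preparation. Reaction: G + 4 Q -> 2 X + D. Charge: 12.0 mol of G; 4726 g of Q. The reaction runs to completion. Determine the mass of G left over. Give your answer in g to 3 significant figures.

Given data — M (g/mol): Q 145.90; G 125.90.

491 g

n(G) = 12.00 mol
n(Q) = 4726 / 145.90 = 32.39 mol
n/ν → G: 12.00, Q: 8.098; Q is limiting.
G consumed = (1/4) × 32.39 = 8.098 mol
G remaining = 12.00 − 8.098 = 3.902 mol
mass = 3.902 × 125.90 = 491.3 g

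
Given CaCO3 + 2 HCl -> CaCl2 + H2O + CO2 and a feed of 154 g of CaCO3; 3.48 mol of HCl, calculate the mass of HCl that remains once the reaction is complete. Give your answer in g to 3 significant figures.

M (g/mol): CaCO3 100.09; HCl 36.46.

14.7 g

n(CaCO3) = 154.0 / 100.09 = 1.539 mol
n(HCl) = 3.480 mol
n/ν for CaCO3 = 1.539/1 = 1.539
n/ν for HCl = 3.480/2 = 1.740
Smallest n/ν is CaCO3 → limiting reagent.
HCl consumed = (2/1) × 1.539 = 3.078 mol
HCl remaining = 3.480 − 3.078 = 0.4020 mol
mass = 0.4020 × 36.46 = 14.66 g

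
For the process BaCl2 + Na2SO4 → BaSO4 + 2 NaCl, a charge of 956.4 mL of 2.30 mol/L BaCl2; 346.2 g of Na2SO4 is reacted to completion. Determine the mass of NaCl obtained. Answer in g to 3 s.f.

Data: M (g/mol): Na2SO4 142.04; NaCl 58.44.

n(BaCl2) = 2.30 × 956.4/1000 = 2.200 mol
n(Na2SO4) = 346.2 / 142.04 = 2.437 mol
n/ν → BaCl2: 2.200, Na2SO4: 2.437; BaCl2 is limiting.
n(NaCl) = (2/1) × 2.200 = 4.400 mol
mass = 4.400 × 58.44 = 257.1 g

257 g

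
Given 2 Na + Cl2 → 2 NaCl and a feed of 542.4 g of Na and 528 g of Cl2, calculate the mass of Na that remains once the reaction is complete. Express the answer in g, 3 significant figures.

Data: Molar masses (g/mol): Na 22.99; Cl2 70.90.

200 g

n(Na) = 542.4 / 22.99 = 23.59 mol
n(Cl2) = 528.0 / 70.90 = 7.447 mol
n/ν for Na = 23.59/2 = 11.80
n/ν for Cl2 = 7.447/1 = 7.447
Smallest n/ν is Cl2 → limiting reagent.
Na consumed = (2/1) × 7.447 = 14.89 mol
Na remaining = 23.59 − 14.89 = 8.700 mol
mass = 8.700 × 22.99 = 200.0 g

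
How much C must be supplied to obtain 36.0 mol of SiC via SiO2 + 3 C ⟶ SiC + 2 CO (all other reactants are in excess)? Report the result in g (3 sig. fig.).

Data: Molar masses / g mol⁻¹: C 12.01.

1300 g

n(SiC) = 36.00 mol
n(C) = (3/1) × 36.00 = 108.0 mol
mass = 108.0 × 12.01 = 1297 g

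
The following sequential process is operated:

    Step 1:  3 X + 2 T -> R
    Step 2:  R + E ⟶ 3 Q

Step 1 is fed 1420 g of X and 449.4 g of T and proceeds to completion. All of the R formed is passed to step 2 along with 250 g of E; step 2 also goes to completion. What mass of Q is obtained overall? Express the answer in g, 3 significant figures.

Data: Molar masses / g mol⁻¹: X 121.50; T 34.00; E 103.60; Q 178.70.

1290 g

Step 1:
n(X) = 1420 / 121.50 = 11.69 mol
n(T) = 449.4 / 34.00 = 13.22 mol
n/ν for X = 11.69/3 = 3.897
n/ν for T = 13.22/2 = 6.610
Smallest n/ν is X → limiting reagent.
n(R) produced = (1/3) × 11.69 = 3.897 mol
Step 2:
n(R) available = 3.897 mol
n(E) = 250.0 / 103.60 = 2.413 mol
n/ν for R = 3.897/1 = 3.897
n/ν for E = 2.413/1 = 2.413
Smallest n/ν is E → limiting reagent.
n(Q) = (3/1) × 2.413 = 7.239 mol
mass = 7.239 × 178.70 = 1294 g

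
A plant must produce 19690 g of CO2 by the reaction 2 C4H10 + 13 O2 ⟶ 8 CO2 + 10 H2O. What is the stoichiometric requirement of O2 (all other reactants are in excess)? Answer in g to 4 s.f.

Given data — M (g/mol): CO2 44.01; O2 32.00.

23260 g

n(CO2) = 19690 / 44.01 = 447.4 mol
n(O2) = (13/8) × 447.4 = 727.0 mol
mass = 727.0 × 32.00 = 23260 g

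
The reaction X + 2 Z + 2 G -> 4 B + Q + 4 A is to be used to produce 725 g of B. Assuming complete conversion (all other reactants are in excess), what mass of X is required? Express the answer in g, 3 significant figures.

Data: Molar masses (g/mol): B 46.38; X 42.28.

165 g

n(B) = 725 / 46.38 = 15.63 mol
n(X) = (1/4) × 15.63 = 3.908 mol
mass = 3.908 × 42.28 = 165.2 g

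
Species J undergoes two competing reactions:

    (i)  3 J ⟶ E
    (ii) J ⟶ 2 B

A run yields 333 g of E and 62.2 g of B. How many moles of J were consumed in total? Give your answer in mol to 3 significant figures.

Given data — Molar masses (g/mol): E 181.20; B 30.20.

6.54 mol

n(E) = 333 / 181.20 = 1.838 mol
n(B) = 62.2 / 30.20 = 2.060 mol
n(J) via (i) = (3/1)×1.838 = 5.514 mol
n(J) via (ii) = (1/2)×2.060 = 1.030 mol
total n(J) = 5.514 + 1.030 = 6.544 mol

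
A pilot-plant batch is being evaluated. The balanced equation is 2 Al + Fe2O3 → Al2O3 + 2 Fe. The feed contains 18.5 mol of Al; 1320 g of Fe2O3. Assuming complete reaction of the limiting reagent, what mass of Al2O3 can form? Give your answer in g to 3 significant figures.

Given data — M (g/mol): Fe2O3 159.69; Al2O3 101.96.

843 g

n(Al) = 18.50 mol
n(Fe2O3) = 1320 / 159.69 = 8.266 mol
n/ν for Al = 18.50/2 = 9.250
n/ν for Fe2O3 = 8.266/1 = 8.266
Smallest n/ν is Fe2O3 → limiting reagent.
n(Al2O3) = (1/1) × 8.266 = 8.266 mol
mass = 8.266 × 101.96 = 842.8 g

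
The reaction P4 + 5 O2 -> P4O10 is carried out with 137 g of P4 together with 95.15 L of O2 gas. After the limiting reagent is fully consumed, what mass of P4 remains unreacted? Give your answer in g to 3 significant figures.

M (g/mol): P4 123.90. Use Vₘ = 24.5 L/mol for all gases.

n(P4) = 137.0 / 123.90 = 1.106 mol
n(O2) = 95.15 / 24.5 = 3.884 mol
n/ν for P4 = 1.106/1 = 1.106
n/ν for O2 = 3.884/5 = 0.7768
Smallest n/ν is O2 → limiting reagent.
P4 consumed = (1/5) × 3.884 = 0.7768 mol
P4 remaining = 1.106 − 0.7768 = 0.3292 mol
mass = 0.3292 × 123.90 = 40.79 g

40.8 g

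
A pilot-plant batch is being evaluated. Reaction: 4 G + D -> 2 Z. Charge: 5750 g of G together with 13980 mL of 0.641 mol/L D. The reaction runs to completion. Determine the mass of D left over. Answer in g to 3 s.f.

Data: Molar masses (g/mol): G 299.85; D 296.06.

1230 g

n(G) = 5750 / 299.85 = 19.18 mol
n(D) = 0.641 × 13980/1000 = 8.961 mol
n/ν → G: 4.795, D: 8.961; G is limiting.
D consumed = (1/4) × 19.18 = 4.795 mol
D remaining = 8.961 − 4.795 = 4.166 mol
mass = 4.166 × 296.06 = 1233 g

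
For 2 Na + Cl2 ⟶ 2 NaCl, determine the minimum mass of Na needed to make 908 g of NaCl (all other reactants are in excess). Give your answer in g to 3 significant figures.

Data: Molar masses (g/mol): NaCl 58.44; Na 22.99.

n(NaCl) = 908 / 58.44 = 15.54 mol
n(Na) = (2/2) × 15.54 = 15.54 mol
mass = 15.54 × 22.99 = 357.3 g

357 g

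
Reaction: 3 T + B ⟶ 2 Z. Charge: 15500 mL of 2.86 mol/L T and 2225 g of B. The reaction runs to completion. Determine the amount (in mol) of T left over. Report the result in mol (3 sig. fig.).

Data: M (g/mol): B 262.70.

n(T) = 2.86 × 15500/1000 = 44.33 mol
n(B) = 2225 / 262.70 = 8.470 mol
n/ν for T = 44.33/3 = 14.78
n/ν for B = 8.470/1 = 8.470
Smallest n/ν is B → limiting reagent.
T consumed = (3/1) × 8.470 = 25.41 mol
T remaining = 44.33 − 25.41 = 18.92 mol

18.9 mol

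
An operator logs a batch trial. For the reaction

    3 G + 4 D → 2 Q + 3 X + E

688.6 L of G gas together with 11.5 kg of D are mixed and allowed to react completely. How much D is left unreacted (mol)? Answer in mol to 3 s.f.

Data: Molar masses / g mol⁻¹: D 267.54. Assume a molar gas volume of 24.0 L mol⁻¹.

n(G) = 688.6 / 24.0 = 28.69 mol
n(D) = 11.50×1000 / 267.54 = 42.98 mol
n/ν for G = 28.69/3 = 9.563
n/ν for D = 42.98/4 = 10.75
Smallest n/ν is G → limiting reagent.
D consumed = (4/3) × 28.69 = 38.25 mol
D remaining = 42.98 − 38.25 = 4.730 mol

4.73 mol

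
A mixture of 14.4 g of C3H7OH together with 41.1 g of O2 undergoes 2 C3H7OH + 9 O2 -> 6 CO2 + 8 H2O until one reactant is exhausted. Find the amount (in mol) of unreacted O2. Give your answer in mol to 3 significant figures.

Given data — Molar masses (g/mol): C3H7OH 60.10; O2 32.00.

0.206 mol

n(C3H7OH) = 14.40 / 60.10 = 0.2396 mol
n(O2) = 41.10 / 32.00 = 1.284 mol
n/ν for C3H7OH = 0.2396/2 = 0.1198
n/ν for O2 = 1.284/9 = 0.1427
Smallest n/ν is C3H7OH → limiting reagent.
O2 consumed = (9/2) × 0.2396 = 1.078 mol
O2 remaining = 1.284 − 1.078 = 0.2060 mol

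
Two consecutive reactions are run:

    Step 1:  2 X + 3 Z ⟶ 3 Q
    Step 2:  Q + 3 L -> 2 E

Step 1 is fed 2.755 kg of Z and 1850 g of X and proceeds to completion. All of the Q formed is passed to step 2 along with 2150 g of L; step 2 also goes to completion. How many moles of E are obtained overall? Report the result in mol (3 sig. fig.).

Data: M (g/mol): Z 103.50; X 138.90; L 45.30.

Step 1:
n(Z) = 2.755×1000 / 103.50 = 26.62 mol
n(X) = 1850 / 138.90 = 13.32 mol
n/ν for Z = 26.62/3 = 8.873
n/ν for X = 13.32/2 = 6.660
Smallest n/ν is X → limiting reagent.
n(Q) produced = (3/2) × 13.32 = 19.98 mol
Step 2:
n(Q) available = 19.98 mol
n(L) = 2150 / 45.30 = 47.46 mol
n/ν for Q = 19.98/1 = 19.98
n/ν for L = 47.46/3 = 15.82
Smallest n/ν is L → limiting reagent.
n(E) = (2/3) × 47.46 = 31.64 mol

31.6 mol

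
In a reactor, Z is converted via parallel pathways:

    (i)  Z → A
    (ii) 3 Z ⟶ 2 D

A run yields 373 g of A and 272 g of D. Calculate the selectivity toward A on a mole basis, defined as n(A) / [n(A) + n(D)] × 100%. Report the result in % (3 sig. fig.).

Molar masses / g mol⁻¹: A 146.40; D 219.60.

n(A) = 373 / 146.40 = 2.548 mol
n(D) = 272 / 219.60 = 1.239 mol
selectivity = 2.548/(2.548+1.239) × 100 = 67.28 %

67.3 %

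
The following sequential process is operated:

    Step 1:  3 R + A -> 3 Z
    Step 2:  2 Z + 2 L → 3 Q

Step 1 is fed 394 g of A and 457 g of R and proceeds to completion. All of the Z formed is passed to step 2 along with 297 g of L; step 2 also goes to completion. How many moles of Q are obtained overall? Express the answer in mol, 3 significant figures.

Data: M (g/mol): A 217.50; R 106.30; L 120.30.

3.70 mol

Step 1:
n(A) = 394.0 / 217.50 = 1.811 mol
n(R) = 457.0 / 106.30 = 4.299 mol
n/ν for A = 1.811/1 = 1.811
n/ν for R = 4.299/3 = 1.433
Smallest n/ν is R → limiting reagent.
n(Z) produced = (3/3) × 4.299 = 4.299 mol
Step 2:
n(Z) available = 4.299 mol
n(L) = 297.0 / 120.30 = 2.469 mol
n/ν for Z = 4.299/2 = 2.150
n/ν for L = 2.469/2 = 1.235
Smallest n/ν is L → limiting reagent.
n(Q) = (3/2) × 2.469 = 3.704 mol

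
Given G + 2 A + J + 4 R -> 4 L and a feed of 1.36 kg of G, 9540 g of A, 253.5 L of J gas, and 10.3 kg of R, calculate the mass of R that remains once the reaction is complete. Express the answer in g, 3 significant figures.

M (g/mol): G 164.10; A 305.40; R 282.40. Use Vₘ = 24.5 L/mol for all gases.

938 g

n(G) = 1.360×1000 / 164.10 = 8.288 mol
n(A) = 9540 / 305.40 = 31.24 mol
n(J) = 253.5 / 24.5 = 10.35 mol
n(R) = 10.30×1000 / 282.40 = 36.47 mol
n/ν → G: 8.288, A: 15.62, J: 10.35, R: 9.118; G is limiting.
R consumed = (4/1) × 8.288 = 33.15 mol
R remaining = 36.47 − 33.15 = 3.320 mol
mass = 3.320 × 282.40 = 937.6 g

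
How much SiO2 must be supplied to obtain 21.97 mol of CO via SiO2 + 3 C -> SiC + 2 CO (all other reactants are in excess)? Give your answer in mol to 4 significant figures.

n(CO) = 21.97 mol
n(SiO2) = (1/2) × 21.97 = 10.99 mol

10.99 mol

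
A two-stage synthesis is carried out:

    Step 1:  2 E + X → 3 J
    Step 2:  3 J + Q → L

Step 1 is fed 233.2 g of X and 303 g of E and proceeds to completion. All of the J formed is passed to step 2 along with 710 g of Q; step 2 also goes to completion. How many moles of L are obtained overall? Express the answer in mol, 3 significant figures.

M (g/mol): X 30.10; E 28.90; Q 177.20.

Step 1:
n(X) = 233.2 / 30.10 = 7.748 mol
n(E) = 303.0 / 28.90 = 10.48 mol
n/ν → X: 7.748, E: 5.240; E is limiting.
n(J) produced = (3/2) × 10.48 = 15.72 mol
Step 2:
n(J) available = 15.72 mol
n(Q) = 710.0 / 177.20 = 4.007 mol
n/ν → J: 5.240, Q: 4.007; Q is limiting.
n(L) = (1/1) × 4.007 = 4.007 mol

4.01 mol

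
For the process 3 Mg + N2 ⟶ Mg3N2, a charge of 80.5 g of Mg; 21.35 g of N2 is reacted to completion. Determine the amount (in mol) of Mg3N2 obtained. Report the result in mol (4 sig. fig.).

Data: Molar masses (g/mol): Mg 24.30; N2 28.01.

0.7622 mol

n(Mg) = 80.50 / 24.30 = 3.313 mol
n(N2) = 21.35 / 28.01 = 0.7622 mol
n/ν for Mg = 3.313/3 = 1.104
n/ν for N2 = 0.7622/1 = 0.7622
Smallest n/ν is N2 → limiting reagent.
n(Mg3N2) = (1/1) × 0.7622 = 0.7622 mol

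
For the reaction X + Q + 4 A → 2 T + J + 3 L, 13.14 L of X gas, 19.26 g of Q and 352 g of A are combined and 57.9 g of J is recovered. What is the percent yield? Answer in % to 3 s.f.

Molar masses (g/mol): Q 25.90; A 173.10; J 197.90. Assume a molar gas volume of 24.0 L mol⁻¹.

n(X) = 13.14 / 24.0 = 0.5475 mol
n(Q) = 19.26 / 25.90 = 0.7436 mol
n(A) = 352.0 / 173.10 = 2.034 mol
n/ν for X = 0.5475/1 = 0.5475
n/ν for Q = 0.7436/1 = 0.7436
n/ν for A = 2.034/4 = 0.5085
Smallest n/ν is A → limiting reagent.
theoretical n(J) = (1/4) × 2.034 = 0.5085 mol → 100.6 g
% yield = 57.9 / 100.6 × 100 = 57.55 %

57.6 %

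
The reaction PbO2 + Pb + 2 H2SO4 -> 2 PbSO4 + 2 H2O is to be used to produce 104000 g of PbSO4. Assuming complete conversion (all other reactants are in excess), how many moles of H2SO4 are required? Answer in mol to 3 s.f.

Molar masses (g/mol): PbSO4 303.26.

n(PbSO4) = 104000 / 303.26 = 342.9 mol
n(H2SO4) = (2/2) × 342.9 = 342.9 mol

343 mol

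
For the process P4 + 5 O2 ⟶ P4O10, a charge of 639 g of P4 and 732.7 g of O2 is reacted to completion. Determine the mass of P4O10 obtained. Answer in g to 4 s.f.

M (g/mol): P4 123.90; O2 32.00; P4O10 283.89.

n(P4) = 639.0 / 123.90 = 5.157 mol
n(O2) = 732.7 / 32.00 = 22.90 mol
n/ν for P4 = 5.157/1 = 5.157
n/ν for O2 = 22.90/5 = 4.580
Smallest n/ν is O2 → limiting reagent.
n(P4O10) = (1/5) × 22.90 = 4.580 mol
mass = 4.580 × 283.89 = 1300 g

1300 g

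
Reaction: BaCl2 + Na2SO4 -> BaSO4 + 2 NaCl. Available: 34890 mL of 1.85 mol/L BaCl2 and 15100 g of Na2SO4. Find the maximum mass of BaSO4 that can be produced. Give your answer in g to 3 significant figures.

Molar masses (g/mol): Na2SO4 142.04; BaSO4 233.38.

15100 g

n(BaCl2) = 1.85 × 34890/1000 = 64.55 mol
n(Na2SO4) = 15100 / 142.04 = 106.3 mol
n/ν for BaCl2 = 64.55/1 = 64.55
n/ν for Na2SO4 = 106.3/1 = 106.3
Smallest n/ν is BaCl2 → limiting reagent.
n(BaSO4) = (1/1) × 64.55 = 64.55 mol
mass = 64.55 × 233.38 = 15060 g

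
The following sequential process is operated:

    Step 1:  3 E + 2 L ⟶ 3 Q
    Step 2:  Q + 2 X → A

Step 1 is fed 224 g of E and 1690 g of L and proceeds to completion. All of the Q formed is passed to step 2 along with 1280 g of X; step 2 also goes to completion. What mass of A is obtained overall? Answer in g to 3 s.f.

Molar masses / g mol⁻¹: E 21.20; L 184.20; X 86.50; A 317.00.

2350 g

Step 1:
n(E) = 224.0 / 21.20 = 10.57 mol
n(L) = 1690 / 184.20 = 9.175 mol
n/ν for E = 10.57/3 = 3.523
n/ν for L = 9.175/2 = 4.588
Smallest n/ν is E → limiting reagent.
n(Q) produced = (3/3) × 10.57 = 10.57 mol
Step 2:
n(Q) available = 10.57 mol
n(X) = 1280 / 86.50 = 14.80 mol
n/ν for Q = 10.57/1 = 10.57
n/ν for X = 14.80/2 = 7.400
Smallest n/ν is X → limiting reagent.
n(A) = (1/2) × 14.80 = 7.400 mol
mass = 7.400 × 317.00 = 2346 g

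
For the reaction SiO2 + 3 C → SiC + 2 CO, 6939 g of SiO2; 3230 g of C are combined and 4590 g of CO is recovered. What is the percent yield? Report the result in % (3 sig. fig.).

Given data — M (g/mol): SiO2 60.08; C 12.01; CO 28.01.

91.4 %

n(SiO2) = 6939 / 60.08 = 115.5 mol
n(C) = 3230 / 12.01 = 268.9 mol
n/ν for SiO2 = 115.5/1 = 115.5
n/ν for C = 268.9/3 = 89.63
Smallest n/ν is C → limiting reagent.
theoretical n(CO) = (2/3) × 268.9 = 179.3 mol → 5022 g
% yield = 4590 / 5022 × 100 = 91.40 %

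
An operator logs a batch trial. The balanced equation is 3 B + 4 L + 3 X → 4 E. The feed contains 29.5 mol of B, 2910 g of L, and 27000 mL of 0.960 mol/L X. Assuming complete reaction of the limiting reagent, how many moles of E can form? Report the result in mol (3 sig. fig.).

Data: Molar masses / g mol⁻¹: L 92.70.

n(B) = 29.50 mol
n(L) = 2910 / 92.70 = 31.39 mol
n(X) = 0.960 × 27000/1000 = 25.92 mol
n/ν for B = 29.50/3 = 9.833
n/ν for L = 31.39/4 = 7.848
n/ν for X = 25.92/3 = 8.640
Smallest n/ν is L → limiting reagent.
n(E) = (4/4) × 31.39 = 31.39 mol

31.4 mol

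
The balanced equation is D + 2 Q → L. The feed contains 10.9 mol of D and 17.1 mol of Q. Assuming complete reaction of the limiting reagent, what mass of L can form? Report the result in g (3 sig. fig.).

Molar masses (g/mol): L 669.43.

n(D) = 10.90 mol
n(Q) = 17.10 mol
n/ν for D = 10.90/1 = 10.90
n/ν for Q = 17.10/2 = 8.550
Smallest n/ν is Q → limiting reagent.
n(L) = (1/2) × 17.10 = 8.550 mol
mass = 8.550 × 669.43 = 5724 g

5720 g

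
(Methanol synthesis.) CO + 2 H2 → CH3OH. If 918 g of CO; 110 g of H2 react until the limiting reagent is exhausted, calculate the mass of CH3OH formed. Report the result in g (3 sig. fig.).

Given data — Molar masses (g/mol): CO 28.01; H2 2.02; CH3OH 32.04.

n(CO) = 918.0 / 28.01 = 32.77 mol
n(H2) = 110.0 / 2.02 = 54.46 mol
n/ν → CO: 32.77, H2: 27.23; H2 is limiting.
n(CH3OH) = (1/2) × 54.46 = 27.23 mol
mass = 27.23 × 32.04 = 872.4 g

872 g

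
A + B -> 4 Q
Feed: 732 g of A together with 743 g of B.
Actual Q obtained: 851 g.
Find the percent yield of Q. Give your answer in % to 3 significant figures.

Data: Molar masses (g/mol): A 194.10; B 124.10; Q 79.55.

70.9 %

n(A) = 732.0 / 194.10 = 3.771 mol
n(B) = 743.0 / 124.10 = 5.987 mol
n/ν → A: 3.771, B: 5.987; A is limiting.
theoretical n(Q) = (4/1) × 3.771 = 15.08 mol → 1200 g
% yield = 851 / 1200 × 100 = 70.92 %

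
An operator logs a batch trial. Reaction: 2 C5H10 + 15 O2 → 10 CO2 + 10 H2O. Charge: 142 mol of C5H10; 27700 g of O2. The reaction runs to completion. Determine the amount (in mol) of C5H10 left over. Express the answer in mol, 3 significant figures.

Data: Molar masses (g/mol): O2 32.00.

n(C5H10) = 142.0 mol
n(O2) = 27700 / 32.00 = 865.6 mol
n/ν → C5H10: 71.00, O2: 57.71; O2 is limiting.
C5H10 consumed = (2/15) × 865.6 = 115.4 mol
C5H10 remaining = 142.0 − 115.4 = 26.60 mol

26.6 mol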